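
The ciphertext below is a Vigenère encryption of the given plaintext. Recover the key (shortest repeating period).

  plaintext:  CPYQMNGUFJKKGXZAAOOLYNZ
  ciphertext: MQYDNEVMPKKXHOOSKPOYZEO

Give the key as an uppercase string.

KBANBRPS

  i= 0: M-C = 10 → K
  i= 1: Q-P =  1 → B
  i= 2: Y-Y =  0 → A
  i= 3: D-Q = 13 → N
  i= 4: N-M =  1 → B
  i= 5: E-N = 17 → R
  i= 6: V-G = 15 → P
  i= 7: M-U = 18 → S
  i= 8: P-F = 10 → K
  i= 9: K-J =  1 → B
  i=10: K-K =  0 → A
  i=11: X-K = 13 → N
  i=12: H-G =  1 → B
  i=13: O-X = 17 → R
  i=14: O-Z = 15 → P
  i=15: S-A = 18 → S
  i=16: K-A = 10 → K
  i=17: P-O =  1 → B
  i=18: O-O =  0 → A
  i=19: Y-L = 13 → N
  i=20: Z-Y =  1 → B
  i=21: E-N = 17 → R
  i=22: O-Z = 15 → P
  shifts repeat with period 8: KBANBRPS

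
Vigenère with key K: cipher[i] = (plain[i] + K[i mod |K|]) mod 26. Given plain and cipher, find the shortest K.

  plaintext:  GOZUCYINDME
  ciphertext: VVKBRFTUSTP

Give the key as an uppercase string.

PHLH

  i= 0: V-G = 15 → P
  i= 1: V-O =  7 → H
  i= 2: K-Z = 11 → L
  i= 3: B-U =  7 → H
  i= 4: R-C = 15 → P
  i= 5: F-Y =  7 → H
  i= 6: T-I = 11 → L
  i= 7: U-N =  7 → H
  i= 8: S-D = 15 → P
  i= 9: T-M =  7 → H
  i=10: P-E = 11 → L
  shifts repeat with period 4: PHLH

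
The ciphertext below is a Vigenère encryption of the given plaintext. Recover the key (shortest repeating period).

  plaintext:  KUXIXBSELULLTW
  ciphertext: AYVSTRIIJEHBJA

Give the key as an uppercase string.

QEYKWQ

  i= 0: A-K = 16 → Q
  i= 1: Y-U =  4 → E
  i= 2: V-X = 24 → Y
  i= 3: S-I = 10 → K
  i= 4: T-X = 22 → W
  i= 5: R-B = 16 → Q
  i= 6: I-S = 16 → Q
  i= 7: I-E =  4 → E
  i= 8: J-L = 24 → Y
  i= 9: E-U = 10 → K
  i=10: H-L = 22 → W
  i=11: B-L = 16 → Q
  i=12: J-T = 16 → Q
  i=13: A-W =  4 → E
  shifts repeat with period 6: QEYKWQ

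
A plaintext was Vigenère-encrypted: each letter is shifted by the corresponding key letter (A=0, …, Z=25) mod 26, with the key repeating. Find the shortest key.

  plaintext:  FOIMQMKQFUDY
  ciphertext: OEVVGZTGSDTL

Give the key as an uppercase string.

  i= 0: O-F =  9 → J
  i= 1: E-O = 16 → Q
  i= 2: V-I = 13 → N
  i= 3: V-M =  9 → J
  i= 4: G-Q = 16 → Q
  i= 5: Z-M = 13 → N
  i= 6: T-K =  9 → J
  i= 7: G-Q = 16 → Q
  i= 8: S-F = 13 → N
  i= 9: D-U =  9 → J
  i=10: T-D = 16 → Q
  i=11: L-Y = 13 → N
  shifts repeat with period 3: JQN

JQN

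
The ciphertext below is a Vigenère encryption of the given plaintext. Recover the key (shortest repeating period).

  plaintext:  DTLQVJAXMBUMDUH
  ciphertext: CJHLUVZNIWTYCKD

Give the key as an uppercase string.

ZQWVZM

  i= 0: C-D = 25 → Z
  i= 1: J-T = 16 → Q
  i= 2: H-L = 22 → W
  i= 3: L-Q = 21 → V
  i= 4: U-V = 25 → Z
  i= 5: V-J = 12 → M
  i= 6: Z-A = 25 → Z
  i= 7: N-X = 16 → Q
  i= 8: I-M = 22 → W
  i= 9: W-B = 21 → V
  i=10: T-U = 25 → Z
  i=11: Y-M = 12 → M
  i=12: C-D = 25 → Z
  i=13: K-U = 16 → Q
  i=14: D-H = 22 → W
  shifts repeat with period 6: ZQWVZM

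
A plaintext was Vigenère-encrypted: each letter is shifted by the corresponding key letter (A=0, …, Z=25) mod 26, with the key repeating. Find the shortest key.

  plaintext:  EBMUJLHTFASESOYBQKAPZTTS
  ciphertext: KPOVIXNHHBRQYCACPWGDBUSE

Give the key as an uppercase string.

  i= 0: K-E =  6 → G
  i= 1: P-B = 14 → O
  i= 2: O-M =  2 → C
  i= 3: V-U =  1 → B
  i= 4: I-J = 25 → Z
  i= 5: X-L = 12 → M
  i= 6: N-H =  6 → G
  i= 7: H-T = 14 → O
  i= 8: H-F =  2 → C
  i= 9: B-A =  1 → B
  i=10: R-S = 25 → Z
  i=11: Q-E = 12 → M
  i=12: Y-S =  6 → G
  i=13: C-O = 14 → O
  i=14: A-Y =  2 → C
  i=15: C-B =  1 → B
  i=16: P-Q = 25 → Z
  i=17: W-K = 12 → M
  i=18: G-A =  6 → G
  i=19: D-P = 14 → O
  i=20: B-Z =  2 → C
  i=21: U-T =  1 → B
  i=22: S-T = 25 → Z
  i=23: E-S = 12 → M
  shifts repeat with period 6: GOCBZM

GOCBZM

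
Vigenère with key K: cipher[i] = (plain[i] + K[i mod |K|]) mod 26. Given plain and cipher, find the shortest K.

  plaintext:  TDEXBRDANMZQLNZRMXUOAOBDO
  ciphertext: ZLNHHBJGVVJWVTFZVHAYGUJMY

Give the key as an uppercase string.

GIJKGKG

  i= 0: Z-T =  6 → G
  i= 1: L-D =  8 → I
  i= 2: N-E =  9 → J
  i= 3: H-X = 10 → K
  i= 4: H-B =  6 → G
  i= 5: B-R = 10 → K
  i= 6: J-D =  6 → G
  i= 7: G-A =  6 → G
  i= 8: V-N =  8 → I
  i= 9: V-M =  9 → J
  i=10: J-Z = 10 → K
  i=11: W-Q =  6 → G
  i=12: V-L = 10 → K
  i=13: T-N =  6 → G
  i=14: F-Z =  6 → G
  i=15: Z-R =  8 → I
  i=16: V-M =  9 → J
  i=17: H-X = 10 → K
  i=18: A-U =  6 → G
  i=19: Y-O = 10 → K
  i=20: G-A =  6 → G
  i=21: U-O =  6 → G
  i=22: J-B =  8 → I
  i=23: M-D =  9 → J
  i=24: Y-O = 10 → K
  shifts repeat with period 7: GIJKGKG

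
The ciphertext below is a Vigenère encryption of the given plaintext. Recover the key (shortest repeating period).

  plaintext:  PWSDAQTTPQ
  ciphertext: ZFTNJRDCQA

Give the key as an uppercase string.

  i= 0: Z-P = 10 → K
  i= 1: F-W =  9 → J
  i= 2: T-S =  1 → B
  i= 3: N-D = 10 → K
  i= 4: J-A =  9 → J
  i= 5: R-Q =  1 → B
  i= 6: D-T = 10 → K
  i= 7: C-T =  9 → J
  i= 8: Q-P =  1 → B
  i= 9: A-Q = 10 → K
  shifts repeat with period 3: KJB

KJB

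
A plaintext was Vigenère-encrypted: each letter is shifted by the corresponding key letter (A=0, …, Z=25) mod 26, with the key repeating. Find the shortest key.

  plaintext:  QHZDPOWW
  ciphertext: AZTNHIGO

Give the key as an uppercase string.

  i= 0: A-Q = 10 → K
  i= 1: Z-H = 18 → S
  i= 2: T-Z = 20 → U
  i= 3: N-D = 10 → K
  i= 4: H-P = 18 → S
  i= 5: I-O = 20 → U
  i= 6: G-W = 10 → K
  i= 7: O-W = 18 → S
  shifts repeat with period 3: KSU

KSU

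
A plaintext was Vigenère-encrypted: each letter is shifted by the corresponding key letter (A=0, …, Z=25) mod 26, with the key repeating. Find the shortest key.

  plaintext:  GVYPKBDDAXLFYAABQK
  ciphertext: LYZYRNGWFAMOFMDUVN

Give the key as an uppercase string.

  i= 0: L-G =  5 → F
  i= 1: Y-V =  3 → D
  i= 2: Z-Y =  1 → B
  i= 3: Y-P =  9 → J
  i= 4: R-K =  7 → H
  i= 5: N-B = 12 → M
  i= 6: G-D =  3 → D
  i= 7: W-D = 19 → T
  i= 8: F-A =  5 → F
  i= 9: A-X =  3 → D
  i=10: M-L =  1 → B
  i=11: O-F =  9 → J
  i=12: F-Y =  7 → H
  i=13: M-A = 12 → M
  i=14: D-A =  3 → D
  i=15: U-B = 19 → T
  i=16: V-Q =  5 → F
  i=17: N-K =  3 → D
  shifts repeat with period 8: FDBJHMDT

FDBJHMDT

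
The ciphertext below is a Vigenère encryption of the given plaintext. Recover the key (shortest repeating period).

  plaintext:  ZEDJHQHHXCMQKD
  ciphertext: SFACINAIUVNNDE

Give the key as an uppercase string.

TBX

  i= 0: S-Z = 19 → T
  i= 1: F-E =  1 → B
  i= 2: A-D = 23 → X
  i= 3: C-J = 19 → T
  i= 4: I-H =  1 → B
  i= 5: N-Q = 23 → X
  i= 6: A-H = 19 → T
  i= 7: I-H =  1 → B
  i= 8: U-X = 23 → X
  i= 9: V-C = 19 → T
  i=10: N-M =  1 → B
  i=11: N-Q = 23 → X
  i=12: D-K = 19 → T
  i=13: E-D =  1 → B
  shifts repeat with period 3: TBX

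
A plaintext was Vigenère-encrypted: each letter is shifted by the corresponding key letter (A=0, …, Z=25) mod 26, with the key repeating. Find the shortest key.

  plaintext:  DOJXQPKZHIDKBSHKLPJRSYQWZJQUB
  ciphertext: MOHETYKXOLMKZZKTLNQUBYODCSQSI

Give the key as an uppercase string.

  i= 0: M-D =  9 → J
  i= 1: O-O =  0 → A
  i= 2: H-J = 24 → Y
  i= 3: E-X =  7 → H
  i= 4: T-Q =  3 → D
  i= 5: Y-P =  9 → J
  i= 6: K-K =  0 → A
  i= 7: X-Z = 24 → Y
  i= 8: O-H =  7 → H
  i= 9: L-I =  3 → D
  i=10: M-D =  9 → J
  i=11: K-K =  0 → A
  i=12: Z-B = 24 → Y
  i=13: Z-S =  7 → H
  i=14: K-H =  3 → D
  i=15: T-K =  9 → J
  i=16: L-L =  0 → A
  i=17: N-P = 24 → Y
  i=18: Q-J =  7 → H
  i=19: U-R =  3 → D
  i=20: B-S =  9 → J
  i=21: Y-Y =  0 → A
  i=22: O-Q = 24 → Y
  i=23: D-W =  7 → H
  i=24: C-Z =  3 → D
  i=25: S-J =  9 → J
  i=26: Q-Q =  0 → A
  i=27: S-U = 24 → Y
  i=28: I-B =  7 → H
  shifts repeat with period 5: JAYHD

JAYHD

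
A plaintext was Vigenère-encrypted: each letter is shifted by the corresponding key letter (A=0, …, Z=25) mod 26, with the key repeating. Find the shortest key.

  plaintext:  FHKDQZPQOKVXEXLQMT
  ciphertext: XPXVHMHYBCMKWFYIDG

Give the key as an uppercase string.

  i= 0: X-F = 18 → S
  i= 1: P-H =  8 → I
  i= 2: X-K = 13 → N
  i= 3: V-D = 18 → S
  i= 4: H-Q = 17 → R
  i= 5: M-Z = 13 → N
  i= 6: H-P = 18 → S
  i= 7: Y-Q =  8 → I
  i= 8: B-O = 13 → N
  i= 9: C-K = 18 → S
  i=10: M-V = 17 → R
  i=11: K-X = 13 → N
  i=12: W-E = 18 → S
  i=13: F-X =  8 → I
  i=14: Y-L = 13 → N
  i=15: I-Q = 18 → S
  i=16: D-M = 17 → R
  i=17: G-T = 13 → N
  shifts repeat with period 6: SINSRN

SINSRN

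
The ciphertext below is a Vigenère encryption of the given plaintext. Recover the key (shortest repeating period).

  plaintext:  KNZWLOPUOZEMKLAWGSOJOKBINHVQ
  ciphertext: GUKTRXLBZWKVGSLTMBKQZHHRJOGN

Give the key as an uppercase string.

WHLXGJ

  i= 0: G-K = 22 → W
  i= 1: U-N =  7 → H
  i= 2: K-Z = 11 → L
  i= 3: T-W = 23 → X
  i= 4: R-L =  6 → G
  i= 5: X-O =  9 → J
  i= 6: L-P = 22 → W
  i= 7: B-U =  7 → H
  i= 8: Z-O = 11 → L
  i= 9: W-Z = 23 → X
  i=10: K-E =  6 → G
  i=11: V-M =  9 → J
  i=12: G-K = 22 → W
  i=13: S-L =  7 → H
  i=14: L-A = 11 → L
  i=15: T-W = 23 → X
  i=16: M-G =  6 → G
  i=17: B-S =  9 → J
  i=18: K-O = 22 → W
  i=19: Q-J =  7 → H
  i=20: Z-O = 11 → L
  i=21: H-K = 23 → X
  i=22: H-B =  6 → G
  i=23: R-I =  9 → J
  i=24: J-N = 22 → W
  i=25: O-H =  7 → H
  i=26: G-V = 11 → L
  i=27: N-Q = 23 → X
  shifts repeat with period 6: WHLXGJ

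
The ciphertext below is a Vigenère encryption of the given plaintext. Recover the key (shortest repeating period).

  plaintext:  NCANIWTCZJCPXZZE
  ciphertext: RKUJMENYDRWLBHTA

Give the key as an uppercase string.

  i= 0: R-N =  4 → E
  i= 1: K-C =  8 → I
  i= 2: U-A = 20 → U
  i= 3: J-N = 22 → W
  i= 4: M-I =  4 → E
  i= 5: E-W =  8 → I
  i= 6: N-T = 20 → U
  i= 7: Y-C = 22 → W
  i= 8: D-Z =  4 → E
  i= 9: R-J =  8 → I
  i=10: W-C = 20 → U
  i=11: L-P = 22 → W
  i=12: B-X =  4 → E
  i=13: H-Z =  8 → I
  i=14: T-Z = 20 → U
  i=15: A-E = 22 → W
  shifts repeat with period 4: EIUW

EIUW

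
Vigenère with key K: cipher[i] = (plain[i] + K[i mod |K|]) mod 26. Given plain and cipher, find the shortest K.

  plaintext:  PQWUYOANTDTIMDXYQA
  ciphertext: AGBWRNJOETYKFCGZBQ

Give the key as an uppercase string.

  i= 0: A-P = 11 → L
  i= 1: G-Q = 16 → Q
  i= 2: B-W =  5 → F
  i= 3: W-U =  2 → C
  i= 4: R-Y = 19 → T
  i= 5: N-O = 25 → Z
  i= 6: J-A =  9 → J
  i= 7: O-N =  1 → B
  i= 8: E-T = 11 → L
  i= 9: T-D = 16 → Q
  i=10: Y-T =  5 → F
  i=11: K-I =  2 → C
  i=12: F-M = 19 → T
  i=13: C-D = 25 → Z
  i=14: G-X =  9 → J
  i=15: Z-Y =  1 → B
  i=16: B-Q = 11 → L
  i=17: Q-A = 16 → Q
  shifts repeat with period 8: LQFCTZJB

LQFCTZJB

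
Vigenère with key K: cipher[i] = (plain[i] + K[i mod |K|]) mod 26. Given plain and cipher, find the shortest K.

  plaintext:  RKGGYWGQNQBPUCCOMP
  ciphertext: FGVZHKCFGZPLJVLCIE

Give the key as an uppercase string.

OWPTJ

  i= 0: F-R = 14 → O
  i= 1: G-K = 22 → W
  i= 2: V-G = 15 → P
  i= 3: Z-G = 19 → T
  i= 4: H-Y =  9 → J
  i= 5: K-W = 14 → O
  i= 6: C-G = 22 → W
  i= 7: F-Q = 15 → P
  i= 8: G-N = 19 → T
  i= 9: Z-Q =  9 → J
  i=10: P-B = 14 → O
  i=11: L-P = 22 → W
  i=12: J-U = 15 → P
  i=13: V-C = 19 → T
  i=14: L-C =  9 → J
  i=15: C-O = 14 → O
  i=16: I-M = 22 → W
  i=17: E-P = 15 → P
  shifts repeat with period 5: OWPTJ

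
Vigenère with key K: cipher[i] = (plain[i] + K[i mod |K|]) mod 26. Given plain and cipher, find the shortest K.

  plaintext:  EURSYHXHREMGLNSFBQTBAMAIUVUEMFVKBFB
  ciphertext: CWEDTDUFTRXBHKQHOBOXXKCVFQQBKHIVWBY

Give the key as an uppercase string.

YCNLVWX

  i= 0: C-E = 24 → Y
  i= 1: W-U =  2 → C
  i= 2: E-R = 13 → N
  i= 3: D-S = 11 → L
  i= 4: T-Y = 21 → V
  i= 5: D-H = 22 → W
  i= 6: U-X = 23 → X
  i= 7: F-H = 24 → Y
  i= 8: T-R =  2 → C
  i= 9: R-E = 13 → N
  i=10: X-M = 11 → L
  i=11: B-G = 21 → V
  i=12: H-L = 22 → W
  i=13: K-N = 23 → X
  i=14: Q-S = 24 → Y
  i=15: H-F =  2 → C
  i=16: O-B = 13 → N
  i=17: B-Q = 11 → L
  i=18: O-T = 21 → V
  i=19: X-B = 22 → W
  i=20: X-A = 23 → X
  i=21: K-M = 24 → Y
  i=22: C-A =  2 → C
  i=23: V-I = 13 → N
  i=24: F-U = 11 → L
  i=25: Q-V = 21 → V
  i=26: Q-U = 22 → W
  i=27: B-E = 23 → X
  i=28: K-M = 24 → Y
  i=29: H-F =  2 → C
  i=30: I-V = 13 → N
  i=31: V-K = 11 → L
  i=32: W-B = 21 → V
  i=33: B-F = 22 → W
  i=34: Y-B = 23 → X
  shifts repeat with period 7: YCNLVWX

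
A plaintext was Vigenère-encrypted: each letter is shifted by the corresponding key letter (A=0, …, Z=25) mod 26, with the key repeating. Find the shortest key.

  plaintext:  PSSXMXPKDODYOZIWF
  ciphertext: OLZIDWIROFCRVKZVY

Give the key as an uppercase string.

  i= 0: O-P = 25 → Z
  i= 1: L-S = 19 → T
  i= 2: Z-S =  7 → H
  i= 3: I-X = 11 → L
  i= 4: D-M = 17 → R
  i= 5: W-X = 25 → Z
  i= 6: I-P = 19 → T
  i= 7: R-K =  7 → H
  i= 8: O-D = 11 → L
  i= 9: F-O = 17 → R
  i=10: C-D = 25 → Z
  i=11: R-Y = 19 → T
  i=12: V-O =  7 → H
  i=13: K-Z = 11 → L
  i=14: Z-I = 17 → R
  i=15: V-W = 25 → Z
  i=16: Y-F = 19 → T
  shifts repeat with period 5: ZTHLR

ZTHLR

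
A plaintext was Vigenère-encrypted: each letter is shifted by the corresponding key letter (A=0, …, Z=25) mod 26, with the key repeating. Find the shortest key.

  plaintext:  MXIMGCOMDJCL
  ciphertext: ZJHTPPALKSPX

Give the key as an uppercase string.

NMZHJ

  i= 0: Z-M = 13 → N
  i= 1: J-X = 12 → M
  i= 2: H-I = 25 → Z
  i= 3: T-M =  7 → H
  i= 4: P-G =  9 → J
  i= 5: P-C = 13 → N
  i= 6: A-O = 12 → M
  i= 7: L-M = 25 → Z
  i= 8: K-D =  7 → H
  i= 9: S-J =  9 → J
  i=10: P-C = 13 → N
  i=11: X-L = 12 → M
  shifts repeat with period 5: NMZHJ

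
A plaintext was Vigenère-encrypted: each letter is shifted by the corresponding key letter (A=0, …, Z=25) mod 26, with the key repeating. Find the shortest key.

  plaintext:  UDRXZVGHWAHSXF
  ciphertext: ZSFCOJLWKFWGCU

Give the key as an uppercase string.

FPO

  i= 0: Z-U =  5 → F
  i= 1: S-D = 15 → P
  i= 2: F-R = 14 → O
  i= 3: C-X =  5 → F
  i= 4: O-Z = 15 → P
  i= 5: J-V = 14 → O
  i= 6: L-G =  5 → F
  i= 7: W-H = 15 → P
  i= 8: K-W = 14 → O
  i= 9: F-A =  5 → F
  i=10: W-H = 15 → P
  i=11: G-S = 14 → O
  i=12: C-X =  5 → F
  i=13: U-F = 15 → P
  shifts repeat with period 3: FPO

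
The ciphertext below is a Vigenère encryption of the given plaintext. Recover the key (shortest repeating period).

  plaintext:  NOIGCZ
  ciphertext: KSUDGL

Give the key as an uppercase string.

XEM

  i= 0: K-N = 23 → X
  i= 1: S-O =  4 → E
  i= 2: U-I = 12 → M
  i= 3: D-G = 23 → X
  i= 4: G-C =  4 → E
  i= 5: L-Z = 12 → M
  shifts repeat with period 3: XEM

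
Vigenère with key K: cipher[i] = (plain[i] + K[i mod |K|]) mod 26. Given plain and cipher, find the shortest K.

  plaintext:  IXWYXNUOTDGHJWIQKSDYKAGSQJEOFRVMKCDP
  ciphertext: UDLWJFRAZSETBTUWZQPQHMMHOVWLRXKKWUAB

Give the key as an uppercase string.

  i= 0: U-I = 12 → M
  i= 1: D-X =  6 → G
  i= 2: L-W = 15 → P
  i= 3: W-Y = 24 → Y
  i= 4: J-X = 12 → M
  i= 5: F-N = 18 → S
  i= 6: R-U = 23 → X
  i= 7: A-O = 12 → M
  i= 8: Z-T =  6 → G
  i= 9: S-D = 15 → P
  i=10: E-G = 24 → Y
  i=11: T-H = 12 → M
  i=12: B-J = 18 → S
  i=13: T-W = 23 → X
  i=14: U-I = 12 → M
  i=15: W-Q =  6 → G
  i=16: Z-K = 15 → P
  i=17: Q-S = 24 → Y
  i=18: P-D = 12 → M
  i=19: Q-Y = 18 → S
  i=20: H-K = 23 → X
  i=21: M-A = 12 → M
  i=22: M-G =  6 → G
  i=23: H-S = 15 → P
  i=24: O-Q = 24 → Y
  i=25: V-J = 12 → M
  i=26: W-E = 18 → S
  i=27: L-O = 23 → X
  i=28: R-F = 12 → M
  i=29: X-R =  6 → G
  i=30: K-V = 15 → P
  i=31: K-M = 24 → Y
  i=32: W-K = 12 → M
  i=33: U-C = 18 → S
  i=34: A-D = 23 → X
  i=35: B-P = 12 → M
  shifts repeat with period 7: MGPYMSX

MGPYMSX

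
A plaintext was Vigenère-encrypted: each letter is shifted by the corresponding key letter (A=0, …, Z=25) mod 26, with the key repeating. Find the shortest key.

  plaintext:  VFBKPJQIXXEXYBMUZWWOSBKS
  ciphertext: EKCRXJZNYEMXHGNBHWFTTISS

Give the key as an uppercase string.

  i= 0: E-V =  9 → J
  i= 1: K-F =  5 → F
  i= 2: C-B =  1 → B
  i= 3: R-K =  7 → H
  i= 4: X-P =  8 → I
  i= 5: J-J =  0 → A
  i= 6: Z-Q =  9 → J
  i= 7: N-I =  5 → F
  i= 8: Y-X =  1 → B
  i= 9: E-X =  7 → H
  i=10: M-E =  8 → I
  i=11: X-X =  0 → A
  i=12: H-Y =  9 → J
  i=13: G-B =  5 → F
  i=14: N-M =  1 → B
  i=15: B-U =  7 → H
  i=16: H-Z =  8 → I
  i=17: W-W =  0 → A
  i=18: F-W =  9 → J
  i=19: T-O =  5 → F
  i=20: T-S =  1 → B
  i=21: I-B =  7 → H
  i=22: S-K =  8 → I
  i=23: S-S =  0 → A
  shifts repeat with period 6: JFBHIA

JFBHIA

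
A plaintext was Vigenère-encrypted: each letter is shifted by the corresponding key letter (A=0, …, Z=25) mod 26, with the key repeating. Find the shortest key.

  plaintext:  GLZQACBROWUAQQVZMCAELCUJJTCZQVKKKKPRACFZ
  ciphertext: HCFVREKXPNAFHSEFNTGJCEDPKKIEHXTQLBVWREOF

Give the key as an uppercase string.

  i= 0: H-G =  1 → B
  i= 1: C-L = 17 → R
  i= 2: F-Z =  6 → G
  i= 3: V-Q =  5 → F
  i= 4: R-A = 17 → R
  i= 5: E-C =  2 → C
  i= 6: K-B =  9 → J
  i= 7: X-R =  6 → G
  i= 8: P-O =  1 → B
  i= 9: N-W = 17 → R
  i=10: A-U =  6 → G
  i=11: F-A =  5 → F
  i=12: H-Q = 17 → R
  i=13: S-Q =  2 → C
  i=14: E-V =  9 → J
  i=15: F-Z =  6 → G
  i=16: N-M =  1 → B
  i=17: T-C = 17 → R
  i=18: G-A =  6 → G
  i=19: J-E =  5 → F
  i=20: C-L = 17 → R
  i=21: E-C =  2 → C
  i=22: D-U =  9 → J
  i=23: P-J =  6 → G
  i=24: K-J =  1 → B
  i=25: K-T = 17 → R
  i=26: I-C =  6 → G
  i=27: E-Z =  5 → F
  i=28: H-Q = 17 → R
  i=29: X-V =  2 → C
  i=30: T-K =  9 → J
  i=31: Q-K =  6 → G
  i=32: L-K =  1 → B
  i=33: B-K = 17 → R
  i=34: V-P =  6 → G
  i=35: W-R =  5 → F
  i=36: R-A = 17 → R
  i=37: E-C =  2 → C
  i=38: O-F =  9 → J
  i=39: F-Z =  6 → G
  shifts repeat with period 8: BRGFRCJG

BRGFRCJG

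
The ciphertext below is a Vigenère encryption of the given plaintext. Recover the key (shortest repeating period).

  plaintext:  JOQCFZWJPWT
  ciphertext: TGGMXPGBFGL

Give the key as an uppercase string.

KSQ

  i= 0: T-J = 10 → K
  i= 1: G-O = 18 → S
  i= 2: G-Q = 16 → Q
  i= 3: M-C = 10 → K
  i= 4: X-F = 18 → S
  i= 5: P-Z = 16 → Q
  i= 6: G-W = 10 → K
  i= 7: B-J = 18 → S
  i= 8: F-P = 16 → Q
  i= 9: G-W = 10 → K
  i=10: L-T = 18 → S
  shifts repeat with period 3: KSQ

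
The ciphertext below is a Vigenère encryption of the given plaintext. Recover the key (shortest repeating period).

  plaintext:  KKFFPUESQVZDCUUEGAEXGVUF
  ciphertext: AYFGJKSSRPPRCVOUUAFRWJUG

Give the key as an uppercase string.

QOABU

  i= 0: A-K = 16 → Q
  i= 1: Y-K = 14 → O
  i= 2: F-F =  0 → A
  i= 3: G-F =  1 → B
  i= 4: J-P = 20 → U
  i= 5: K-U = 16 → Q
  i= 6: S-E = 14 → O
  i= 7: S-S =  0 → A
  i= 8: R-Q =  1 → B
  i= 9: P-V = 20 → U
  i=10: P-Z = 16 → Q
  i=11: R-D = 14 → O
  i=12: C-C =  0 → A
  i=13: V-U =  1 → B
  i=14: O-U = 20 → U
  i=15: U-E = 16 → Q
  i=16: U-G = 14 → O
  i=17: A-A =  0 → A
  i=18: F-E =  1 → B
  i=19: R-X = 20 → U
  i=20: W-G = 16 → Q
  i=21: J-V = 14 → O
  i=22: U-U =  0 → A
  i=23: G-F =  1 → B
  shifts repeat with period 5: QOABU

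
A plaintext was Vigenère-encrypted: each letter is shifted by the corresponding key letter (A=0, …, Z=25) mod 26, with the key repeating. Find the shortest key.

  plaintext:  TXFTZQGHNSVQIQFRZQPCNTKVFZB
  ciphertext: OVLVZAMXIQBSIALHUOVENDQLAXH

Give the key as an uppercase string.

  i= 0: O-T = 21 → V
  i= 1: V-X = 24 → Y
  i= 2: L-F =  6 → G
  i= 3: V-T =  2 → C
  i= 4: Z-Z =  0 → A
  i= 5: A-Q = 10 → K
  i= 6: M-G =  6 → G
  i= 7: X-H = 16 → Q
  i= 8: I-N = 21 → V
  i= 9: Q-S = 24 → Y
  i=10: B-V =  6 → G
  i=11: S-Q =  2 → C
  i=12: I-I =  0 → A
  i=13: A-Q = 10 → K
  i=14: L-F =  6 → G
  i=15: H-R = 16 → Q
  i=16: U-Z = 21 → V
  i=17: O-Q = 24 → Y
  i=18: V-P =  6 → G
  i=19: E-C =  2 → C
  i=20: N-N =  0 → A
  i=21: D-T = 10 → K
  i=22: Q-K =  6 → G
  i=23: L-V = 16 → Q
  i=24: A-F = 21 → V
  i=25: X-Z = 24 → Y
  i=26: H-B =  6 → G
  shifts repeat with period 8: VYGCAKGQ

VYGCAKGQ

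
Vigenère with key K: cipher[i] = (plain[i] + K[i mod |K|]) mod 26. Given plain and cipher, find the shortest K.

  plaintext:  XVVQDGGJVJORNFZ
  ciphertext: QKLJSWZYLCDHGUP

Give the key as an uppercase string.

  i= 0: Q-X = 19 → T
  i= 1: K-V = 15 → P
  i= 2: L-V = 16 → Q
  i= 3: J-Q = 19 → T
  i= 4: S-D = 15 → P
  i= 5: W-G = 16 → Q
  i= 6: Z-G = 19 → T
  i= 7: Y-J = 15 → P
  i= 8: L-V = 16 → Q
  i= 9: C-J = 19 → T
  i=10: D-O = 15 → P
  i=11: H-R = 16 → Q
  i=12: G-N = 19 → T
  i=13: U-F = 15 → P
  i=14: P-Z = 16 → Q
  shifts repeat with period 3: TPQ

TPQ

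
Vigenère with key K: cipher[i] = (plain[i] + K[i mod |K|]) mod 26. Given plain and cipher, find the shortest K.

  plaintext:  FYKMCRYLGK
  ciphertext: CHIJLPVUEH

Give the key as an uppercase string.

XJY

  i= 0: C-F = 23 → X
  i= 1: H-Y =  9 → J
  i= 2: I-K = 24 → Y
  i= 3: J-M = 23 → X
  i= 4: L-C =  9 → J
  i= 5: P-R = 24 → Y
  i= 6: V-Y = 23 → X
  i= 7: U-L =  9 → J
  i= 8: E-G = 24 → Y
  i= 9: H-K = 23 → X
  shifts repeat with period 3: XJY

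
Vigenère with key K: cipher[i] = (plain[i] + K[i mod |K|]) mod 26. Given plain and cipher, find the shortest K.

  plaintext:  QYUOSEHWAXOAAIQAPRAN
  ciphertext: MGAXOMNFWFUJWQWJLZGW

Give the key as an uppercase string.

WIGJ

  i= 0: M-Q = 22 → W
  i= 1: G-Y =  8 → I
  i= 2: A-U =  6 → G
  i= 3: X-O =  9 → J
  i= 4: O-S = 22 → W
  i= 5: M-E =  8 → I
  i= 6: N-H =  6 → G
  i= 7: F-W =  9 → J
  i= 8: W-A = 22 → W
  i= 9: F-X =  8 → I
  i=10: U-O =  6 → G
  i=11: J-A =  9 → J
  i=12: W-A = 22 → W
  i=13: Q-I =  8 → I
  i=14: W-Q =  6 → G
  i=15: J-A =  9 → J
  i=16: L-P = 22 → W
  i=17: Z-R =  8 → I
  i=18: G-A =  6 → G
  i=19: W-N =  9 → J
  shifts repeat with period 4: WIGJ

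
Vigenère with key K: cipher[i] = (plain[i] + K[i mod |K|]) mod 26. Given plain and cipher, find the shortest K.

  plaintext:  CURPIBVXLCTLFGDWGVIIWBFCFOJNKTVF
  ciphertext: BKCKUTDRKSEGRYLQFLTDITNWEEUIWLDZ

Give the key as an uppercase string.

ZQLVMSIU

  i= 0: B-C = 25 → Z
  i= 1: K-U = 16 → Q
  i= 2: C-R = 11 → L
  i= 3: K-P = 21 → V
  i= 4: U-I = 12 → M
  i= 5: T-B = 18 → S
  i= 6: D-V =  8 → I
  i= 7: R-X = 20 → U
  i= 8: K-L = 25 → Z
  i= 9: S-C = 16 → Q
  i=10: E-T = 11 → L
  i=11: G-L = 21 → V
  i=12: R-F = 12 → M
  i=13: Y-G = 18 → S
  i=14: L-D =  8 → I
  i=15: Q-W = 20 → U
  i=16: F-G = 25 → Z
  i=17: L-V = 16 → Q
  i=18: T-I = 11 → L
  i=19: D-I = 21 → V
  i=20: I-W = 12 → M
  i=21: T-B = 18 → S
  i=22: N-F =  8 → I
  i=23: W-C = 20 → U
  i=24: E-F = 25 → Z
  i=25: E-O = 16 → Q
  i=26: U-J = 11 → L
  i=27: I-N = 21 → V
  i=28: W-K = 12 → M
  i=29: L-T = 18 → S
  i=30: D-V =  8 → I
  i=31: Z-F = 20 → U
  shifts repeat with period 8: ZQLVMSIU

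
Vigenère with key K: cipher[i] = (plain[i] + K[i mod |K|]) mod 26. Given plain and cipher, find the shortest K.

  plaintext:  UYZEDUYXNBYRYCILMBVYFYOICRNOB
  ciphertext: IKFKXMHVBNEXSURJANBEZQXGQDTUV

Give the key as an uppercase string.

  i= 0: I-U = 14 → O
  i= 1: K-Y = 12 → M
  i= 2: F-Z =  6 → G
  i= 3: K-E =  6 → G
  i= 4: X-D = 20 → U
  i= 5: M-U = 18 → S
  i= 6: H-Y =  9 → J
  i= 7: V-X = 24 → Y
  i= 8: B-N = 14 → O
  i= 9: N-B = 12 → M
  i=10: E-Y =  6 → G
  i=11: X-R =  6 → G
  i=12: S-Y = 20 → U
  i=13: U-C = 18 → S
  i=14: R-I =  9 → J
  i=15: J-L = 24 → Y
  i=16: A-M = 14 → O
  i=17: N-B = 12 → M
  i=18: B-V =  6 → G
  i=19: E-Y =  6 → G
  i=20: Z-F = 20 → U
  i=21: Q-Y = 18 → S
  i=22: X-O =  9 → J
  i=23: G-I = 24 → Y
  i=24: Q-C = 14 → O
  i=25: D-R = 12 → M
  i=26: T-N =  6 → G
  i=27: U-O =  6 → G
  i=28: V-B = 20 → U
  shifts repeat with period 8: OMGGUSJY

OMGGUSJY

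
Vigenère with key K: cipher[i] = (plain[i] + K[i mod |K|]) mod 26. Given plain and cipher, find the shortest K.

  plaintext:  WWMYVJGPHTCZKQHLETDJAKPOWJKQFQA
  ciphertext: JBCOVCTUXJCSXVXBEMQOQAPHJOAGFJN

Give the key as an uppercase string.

  i= 0: J-W = 13 → N
  i= 1: B-W =  5 → F
  i= 2: C-M = 16 → Q
  i= 3: O-Y = 16 → Q
  i= 4: V-V =  0 → A
  i= 5: C-J = 19 → T
  i= 6: T-G = 13 → N
  i= 7: U-P =  5 → F
  i= 8: X-H = 16 → Q
  i= 9: J-T = 16 → Q
  i=10: C-C =  0 → A
  i=11: S-Z = 19 → T
  i=12: X-K = 13 → N
  i=13: V-Q =  5 → F
  i=14: X-H = 16 → Q
  i=15: B-L = 16 → Q
  i=16: E-E =  0 → A
  i=17: M-T = 19 → T
  i=18: Q-D = 13 → N
  i=19: O-J =  5 → F
  i=20: Q-A = 16 → Q
  i=21: A-K = 16 → Q
  i=22: P-P =  0 → A
  i=23: H-O = 19 → T
  i=24: J-W = 13 → N
  i=25: O-J =  5 → F
  i=26: A-K = 16 → Q
  i=27: G-Q = 16 → Q
  i=28: F-F =  0 → A
  i=29: J-Q = 19 → T
  i=30: N-A = 13 → N
  shifts repeat with period 6: NFQQAT

NFQQAT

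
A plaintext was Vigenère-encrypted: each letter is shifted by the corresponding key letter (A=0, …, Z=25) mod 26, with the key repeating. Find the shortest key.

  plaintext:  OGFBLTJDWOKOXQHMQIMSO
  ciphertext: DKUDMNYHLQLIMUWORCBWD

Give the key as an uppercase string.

  i= 0: D-O = 15 → P
  i= 1: K-G =  4 → E
  i= 2: U-F = 15 → P
  i= 3: D-B =  2 → C
  i= 4: M-L =  1 → B
  i= 5: N-T = 20 → U
  i= 6: Y-J = 15 → P
  i= 7: H-D =  4 → E
  i= 8: L-W = 15 → P
  i= 9: Q-O =  2 → C
  i=10: L-K =  1 → B
  i=11: I-O = 20 → U
  i=12: M-X = 15 → P
  i=13: U-Q =  4 → E
  i=14: W-H = 15 → P
  i=15: O-M =  2 → C
  i=16: R-Q =  1 → B
  i=17: C-I = 20 → U
  i=18: B-M = 15 → P
  i=19: W-S =  4 → E
  i=20: D-O = 15 → P
  shifts repeat with period 6: PEPCBU

PEPCBU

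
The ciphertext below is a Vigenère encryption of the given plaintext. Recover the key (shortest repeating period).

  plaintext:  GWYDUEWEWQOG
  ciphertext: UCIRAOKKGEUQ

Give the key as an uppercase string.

OGK

  i= 0: U-G = 14 → O
  i= 1: C-W =  6 → G
  i= 2: I-Y = 10 → K
  i= 3: R-D = 14 → O
  i= 4: A-U =  6 → G
  i= 5: O-E = 10 → K
  i= 6: K-W = 14 → O
  i= 7: K-E =  6 → G
  i= 8: G-W = 10 → K
  i= 9: E-Q = 14 → O
  i=10: U-O =  6 → G
  i=11: Q-G = 10 → K
  shifts repeat with period 3: OGK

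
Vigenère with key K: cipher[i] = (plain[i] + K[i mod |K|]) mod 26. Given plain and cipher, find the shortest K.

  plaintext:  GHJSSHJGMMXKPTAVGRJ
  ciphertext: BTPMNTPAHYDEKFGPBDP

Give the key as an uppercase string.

VMGU

  i= 0: B-G = 21 → V
  i= 1: T-H = 12 → M
  i= 2: P-J =  6 → G
  i= 3: M-S = 20 → U
  i= 4: N-S = 21 → V
  i= 5: T-H = 12 → M
  i= 6: P-J =  6 → G
  i= 7: A-G = 20 → U
  i= 8: H-M = 21 → V
  i= 9: Y-M = 12 → M
  i=10: D-X =  6 → G
  i=11: E-K = 20 → U
  i=12: K-P = 21 → V
  i=13: F-T = 12 → M
  i=14: G-A =  6 → G
  i=15: P-V = 20 → U
  i=16: B-G = 21 → V
  i=17: D-R = 12 → M
  i=18: P-J =  6 → G
  shifts repeat with period 4: VMGU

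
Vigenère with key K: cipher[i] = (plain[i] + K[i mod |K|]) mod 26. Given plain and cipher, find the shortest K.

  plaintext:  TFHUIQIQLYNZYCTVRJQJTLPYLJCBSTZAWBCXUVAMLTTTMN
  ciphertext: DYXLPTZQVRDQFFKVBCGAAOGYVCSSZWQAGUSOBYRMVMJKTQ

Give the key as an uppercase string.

KTQRHDRA

  i= 0: D-T = 10 → K
  i= 1: Y-F = 19 → T
  i= 2: X-H = 16 → Q
  i= 3: L-U = 17 → R
  i= 4: P-I =  7 → H
  i= 5: T-Q =  3 → D
  i= 6: Z-I = 17 → R
  i= 7: Q-Q =  0 → A
  i= 8: V-L = 10 → K
  i= 9: R-Y = 19 → T
  i=10: D-N = 16 → Q
  i=11: Q-Z = 17 → R
  i=12: F-Y =  7 → H
  i=13: F-C =  3 → D
  i=14: K-T = 17 → R
  i=15: V-V =  0 → A
  i=16: B-R = 10 → K
  i=17: C-J = 19 → T
  i=18: G-Q = 16 → Q
  i=19: A-J = 17 → R
  i=20: A-T =  7 → H
  i=21: O-L =  3 → D
  i=22: G-P = 17 → R
  i=23: Y-Y =  0 → A
  i=24: V-L = 10 → K
  i=25: C-J = 19 → T
  i=26: S-C = 16 → Q
  i=27: S-B = 17 → R
  i=28: Z-S =  7 → H
  i=29: W-T =  3 → D
  i=30: Q-Z = 17 → R
  i=31: A-A =  0 → A
  i=32: G-W = 10 → K
  i=33: U-B = 19 → T
  i=34: S-C = 16 → Q
  i=35: O-X = 17 → R
  i=36: B-U =  7 → H
  i=37: Y-V =  3 → D
  i=38: R-A = 17 → R
  i=39: M-M =  0 → A
  i=40: V-L = 10 → K
  i=41: M-T = 19 → T
  i=42: J-T = 16 → Q
  i=43: K-T = 17 → R
  i=44: T-M =  7 → H
  i=45: Q-N =  3 → D
  shifts repeat with period 8: KTQRHDRA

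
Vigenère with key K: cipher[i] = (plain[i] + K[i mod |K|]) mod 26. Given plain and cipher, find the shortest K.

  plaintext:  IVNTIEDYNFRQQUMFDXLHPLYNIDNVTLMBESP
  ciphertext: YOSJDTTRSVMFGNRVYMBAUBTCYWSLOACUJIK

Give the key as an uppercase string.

QTFQVP

  i= 0: Y-I = 16 → Q
  i= 1: O-V = 19 → T
  i= 2: S-N =  5 → F
  i= 3: J-T = 16 → Q
  i= 4: D-I = 21 → V
  i= 5: T-E = 15 → P
  i= 6: T-D = 16 → Q
  i= 7: R-Y = 19 → T
  i= 8: S-N =  5 → F
  i= 9: V-F = 16 → Q
  i=10: M-R = 21 → V
  i=11: F-Q = 15 → P
  i=12: G-Q = 16 → Q
  i=13: N-U = 19 → T
  i=14: R-M =  5 → F
  i=15: V-F = 16 → Q
  i=16: Y-D = 21 → V
  i=17: M-X = 15 → P
  i=18: B-L = 16 → Q
  i=19: A-H = 19 → T
  i=20: U-P =  5 → F
  i=21: B-L = 16 → Q
  i=22: T-Y = 21 → V
  i=23: C-N = 15 → P
  i=24: Y-I = 16 → Q
  i=25: W-D = 19 → T
  i=26: S-N =  5 → F
  i=27: L-V = 16 → Q
  i=28: O-T = 21 → V
  i=29: A-L = 15 → P
  i=30: C-M = 16 → Q
  i=31: U-B = 19 → T
  i=32: J-E =  5 → F
  i=33: I-S = 16 → Q
  i=34: K-P = 21 → V
  shifts repeat with period 6: QTFQVP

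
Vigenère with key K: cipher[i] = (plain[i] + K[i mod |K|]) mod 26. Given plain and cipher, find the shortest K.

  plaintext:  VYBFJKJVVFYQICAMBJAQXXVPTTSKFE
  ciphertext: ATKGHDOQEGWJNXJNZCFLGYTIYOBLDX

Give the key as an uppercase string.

FVJBYT

  i= 0: A-V =  5 → F
  i= 1: T-Y = 21 → V
  i= 2: K-B =  9 → J
  i= 3: G-F =  1 → B
  i= 4: H-J = 24 → Y
  i= 5: D-K = 19 → T
  i= 6: O-J =  5 → F
  i= 7: Q-V = 21 → V
  i= 8: E-V =  9 → J
  i= 9: G-F =  1 → B
  i=10: W-Y = 24 → Y
  i=11: J-Q = 19 → T
  i=12: N-I =  5 → F
  i=13: X-C = 21 → V
  i=14: J-A =  9 → J
  i=15: N-M =  1 → B
  i=16: Z-B = 24 → Y
  i=17: C-J = 19 → T
  i=18: F-A =  5 → F
  i=19: L-Q = 21 → V
  i=20: G-X =  9 → J
  i=21: Y-X =  1 → B
  i=22: T-V = 24 → Y
  i=23: I-P = 19 → T
  i=24: Y-T =  5 → F
  i=25: O-T = 21 → V
  i=26: B-S =  9 → J
  i=27: L-K =  1 → B
  i=28: D-F = 24 → Y
  i=29: X-E = 19 → T
  shifts repeat with period 6: FVJBYT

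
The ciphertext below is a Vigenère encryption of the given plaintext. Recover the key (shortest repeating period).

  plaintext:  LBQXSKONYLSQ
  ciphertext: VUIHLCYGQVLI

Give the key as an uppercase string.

  i= 0: V-L = 10 → K
  i= 1: U-B = 19 → T
  i= 2: I-Q = 18 → S
  i= 3: H-X = 10 → K
  i= 4: L-S = 19 → T
  i= 5: C-K = 18 → S
  i= 6: Y-O = 10 → K
  i= 7: G-N = 19 → T
  i= 8: Q-Y = 18 → S
  i= 9: V-L = 10 → K
  i=10: L-S = 19 → T
  i=11: I-Q = 18 → S
  shifts repeat with period 3: KTS

KTS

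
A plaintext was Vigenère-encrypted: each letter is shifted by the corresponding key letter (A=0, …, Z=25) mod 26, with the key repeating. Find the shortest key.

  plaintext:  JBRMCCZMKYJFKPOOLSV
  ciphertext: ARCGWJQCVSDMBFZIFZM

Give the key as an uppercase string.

  i= 0: A-J = 17 → R
  i= 1: R-B = 16 → Q
  i= 2: C-R = 11 → L
  i= 3: G-M = 20 → U
  i= 4: W-C = 20 → U
  i= 5: J-C =  7 → H
  i= 6: Q-Z = 17 → R
  i= 7: C-M = 16 → Q
  i= 8: V-K = 11 → L
  i= 9: S-Y = 20 → U
  i=10: D-J = 20 → U
  i=11: M-F =  7 → H
  i=12: B-K = 17 → R
  i=13: F-P = 16 → Q
  i=14: Z-O = 11 → L
  i=15: I-O = 20 → U
  i=16: F-L = 20 → U
  i=17: Z-S =  7 → H
  i=18: M-V = 17 → R
  shifts repeat with period 6: RQLUUH

RQLUUH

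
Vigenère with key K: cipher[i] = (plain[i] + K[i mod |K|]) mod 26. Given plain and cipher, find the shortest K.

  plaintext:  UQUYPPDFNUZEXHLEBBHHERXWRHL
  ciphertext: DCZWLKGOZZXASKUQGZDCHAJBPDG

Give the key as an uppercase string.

JMFYWVD

  i= 0: D-U =  9 → J
  i= 1: C-Q = 12 → M
  i= 2: Z-U =  5 → F
  i= 3: W-Y = 24 → Y
  i= 4: L-P = 22 → W
  i= 5: K-P = 21 → V
  i= 6: G-D =  3 → D
  i= 7: O-F =  9 → J
  i= 8: Z-N = 12 → M
  i= 9: Z-U =  5 → F
  i=10: X-Z = 24 → Y
  i=11: A-E = 22 → W
  i=12: S-X = 21 → V
  i=13: K-H =  3 → D
  i=14: U-L =  9 → J
  i=15: Q-E = 12 → M
  i=16: G-B =  5 → F
  i=17: Z-B = 24 → Y
  i=18: D-H = 22 → W
  i=19: C-H = 21 → V
  i=20: H-E =  3 → D
  i=21: A-R =  9 → J
  i=22: J-X = 12 → M
  i=23: B-W =  5 → F
  i=24: P-R = 24 → Y
  i=25: D-H = 22 → W
  i=26: G-L = 21 → V
  shifts repeat with period 7: JMFYWVD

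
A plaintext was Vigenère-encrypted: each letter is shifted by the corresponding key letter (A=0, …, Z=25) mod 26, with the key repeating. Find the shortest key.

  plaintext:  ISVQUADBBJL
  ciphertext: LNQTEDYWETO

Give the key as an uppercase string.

DVVDK

  i= 0: L-I =  3 → D
  i= 1: N-S = 21 → V
  i= 2: Q-V = 21 → V
  i= 3: T-Q =  3 → D
  i= 4: E-U = 10 → K
  i= 5: D-A =  3 → D
  i= 6: Y-D = 21 → V
  i= 7: W-B = 21 → V
  i= 8: E-B =  3 → D
  i= 9: T-J = 10 → K
  i=10: O-L =  3 → D
  shifts repeat with period 5: DVVDK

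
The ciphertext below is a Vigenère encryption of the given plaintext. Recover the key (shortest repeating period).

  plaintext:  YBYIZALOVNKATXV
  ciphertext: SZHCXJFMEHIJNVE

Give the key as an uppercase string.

UYJ

  i= 0: S-Y = 20 → U
  i= 1: Z-B = 24 → Y
  i= 2: H-Y =  9 → J
  i= 3: C-I = 20 → U
  i= 4: X-Z = 24 → Y
  i= 5: J-A =  9 → J
  i= 6: F-L = 20 → U
  i= 7: M-O = 24 → Y
  i= 8: E-V =  9 → J
  i= 9: H-N = 20 → U
  i=10: I-K = 24 → Y
  i=11: J-A =  9 → J
  i=12: N-T = 20 → U
  i=13: V-X = 24 → Y
  i=14: E-V =  9 → J
  shifts repeat with period 3: UYJ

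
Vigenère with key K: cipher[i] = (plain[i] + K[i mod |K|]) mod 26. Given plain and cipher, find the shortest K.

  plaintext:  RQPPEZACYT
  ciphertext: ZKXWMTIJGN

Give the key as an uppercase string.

IUIH

  i= 0: Z-R =  8 → I
  i= 1: K-Q = 20 → U
  i= 2: X-P =  8 → I
  i= 3: W-P =  7 → H
  i= 4: M-E =  8 → I
  i= 5: T-Z = 20 → U
  i= 6: I-A =  8 → I
  i= 7: J-C =  7 → H
  i= 8: G-Y =  8 → I
  i= 9: N-T = 20 → U
  shifts repeat with period 4: IUIH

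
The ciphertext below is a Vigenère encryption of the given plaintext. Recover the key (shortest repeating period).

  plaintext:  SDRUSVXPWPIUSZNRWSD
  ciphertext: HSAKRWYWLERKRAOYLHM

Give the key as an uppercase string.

PPJQZBBH

  i= 0: H-S = 15 → P
  i= 1: S-D = 15 → P
  i= 2: A-R =  9 → J
  i= 3: K-U = 16 → Q
  i= 4: R-S = 25 → Z
  i= 5: W-V =  1 → B
  i= 6: Y-X =  1 → B
  i= 7: W-P =  7 → H
  i= 8: L-W = 15 → P
  i= 9: E-P = 15 → P
  i=10: R-I =  9 → J
  i=11: K-U = 16 → Q
  i=12: R-S = 25 → Z
  i=13: A-Z =  1 → B
  i=14: O-N =  1 → B
  i=15: Y-R =  7 → H
  i=16: L-W = 15 → P
  i=17: H-S = 15 → P
  i=18: M-D =  9 → J
  shifts repeat with period 8: PPJQZBBH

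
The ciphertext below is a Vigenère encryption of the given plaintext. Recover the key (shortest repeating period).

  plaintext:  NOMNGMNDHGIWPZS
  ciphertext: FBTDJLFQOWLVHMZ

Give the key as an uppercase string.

  i= 0: F-N = 18 → S
  i= 1: B-O = 13 → N
  i= 2: T-M =  7 → H
  i= 3: D-N = 16 → Q
  i= 4: J-G =  3 → D
  i= 5: L-M = 25 → Z
  i= 6: F-N = 18 → S
  i= 7: Q-D = 13 → N
  i= 8: O-H =  7 → H
  i= 9: W-G = 16 → Q
  i=10: L-I =  3 → D
  i=11: V-W = 25 → Z
  i=12: H-P = 18 → S
  i=13: M-Z = 13 → N
  i=14: Z-S =  7 → H
  shifts repeat with period 6: SNHQDZ

SNHQDZ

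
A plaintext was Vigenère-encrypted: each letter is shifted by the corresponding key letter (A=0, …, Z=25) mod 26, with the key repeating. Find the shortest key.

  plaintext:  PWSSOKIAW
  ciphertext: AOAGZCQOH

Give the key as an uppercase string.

  i= 0: A-P = 11 → L
  i= 1: O-W = 18 → S
  i= 2: A-S =  8 → I
  i= 3: G-S = 14 → O
  i= 4: Z-O = 11 → L
  i= 5: C-K = 18 → S
  i= 6: Q-I =  8 → I
  i= 7: O-A = 14 → O
  i= 8: H-W = 11 → L
  shifts repeat with period 4: LSIO

LSIO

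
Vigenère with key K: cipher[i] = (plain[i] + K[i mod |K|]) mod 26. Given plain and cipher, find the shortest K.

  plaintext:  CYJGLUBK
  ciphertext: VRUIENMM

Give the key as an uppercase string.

TTLC

  i= 0: V-C = 19 → T
  i= 1: R-Y = 19 → T
  i= 2: U-J = 11 → L
  i= 3: I-G =  2 → C
  i= 4: E-L = 19 → T
  i= 5: N-U = 19 → T
  i= 6: M-B = 11 → L
  i= 7: M-K =  2 → C
  shifts repeat with period 4: TTLC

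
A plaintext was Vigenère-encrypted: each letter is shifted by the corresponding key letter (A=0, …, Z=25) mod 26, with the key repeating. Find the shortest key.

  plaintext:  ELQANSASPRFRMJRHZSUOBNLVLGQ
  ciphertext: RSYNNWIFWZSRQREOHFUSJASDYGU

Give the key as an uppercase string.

  i= 0: R-E = 13 → N
  i= 1: S-L =  7 → H
  i= 2: Y-Q =  8 → I
  i= 3: N-A = 13 → N
  i= 4: N-N =  0 → A
  i= 5: W-S =  4 → E
  i= 6: I-A =  8 → I
  i= 7: F-S = 13 → N
  i= 8: W-P =  7 → H
  i= 9: Z-R =  8 → I
  i=10: S-F = 13 → N
  i=11: R-R =  0 → A
  i=12: Q-M =  4 → E
  i=13: R-J =  8 → I
  i=14: E-R = 13 → N
  i=15: O-H =  7 → H
  i=16: H-Z =  8 → I
  i=17: F-S = 13 → N
  i=18: U-U =  0 → A
  i=19: S-O =  4 → E
  i=20: J-B =  8 → I
  i=21: A-N = 13 → N
  i=22: S-L =  7 → H
  i=23: D-V =  8 → I
  i=24: Y-L = 13 → N
  i=25: G-G =  0 → A
  i=26: U-Q =  4 → E
  shifts repeat with period 7: NHINAEI

NHINAEI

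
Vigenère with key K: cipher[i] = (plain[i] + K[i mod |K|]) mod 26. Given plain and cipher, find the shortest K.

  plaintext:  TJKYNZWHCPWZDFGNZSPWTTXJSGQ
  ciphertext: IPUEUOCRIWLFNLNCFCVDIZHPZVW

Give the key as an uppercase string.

PGKGH

  i= 0: I-T = 15 → P
  i= 1: P-J =  6 → G
  i= 2: U-K = 10 → K
  i= 3: E-Y =  6 → G
  i= 4: U-N =  7 → H
  i= 5: O-Z = 15 → P
  i= 6: C-W =  6 → G
  i= 7: R-H = 10 → K
  i= 8: I-C =  6 → G
  i= 9: W-P =  7 → H
  i=10: L-W = 15 → P
  i=11: F-Z =  6 → G
  i=12: N-D = 10 → K
  i=13: L-F =  6 → G
  i=14: N-G =  7 → H
  i=15: C-N = 15 → P
  i=16: F-Z =  6 → G
  i=17: C-S = 10 → K
  i=18: V-P =  6 → G
  i=19: D-W =  7 → H
  i=20: I-T = 15 → P
  i=21: Z-T =  6 → G
  i=22: H-X = 10 → K
  i=23: P-J =  6 → G
  i=24: Z-S =  7 → H
  i=25: V-G = 15 → P
  i=26: W-Q =  6 → G
  shifts repeat with period 5: PGKGH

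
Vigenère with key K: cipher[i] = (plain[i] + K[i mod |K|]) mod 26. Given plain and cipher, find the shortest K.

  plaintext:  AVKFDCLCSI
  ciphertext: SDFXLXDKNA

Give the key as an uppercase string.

SIV

  i= 0: S-A = 18 → S
  i= 1: D-V =  8 → I
  i= 2: F-K = 21 → V
  i= 3: X-F = 18 → S
  i= 4: L-D =  8 → I
  i= 5: X-C = 21 → V
  i= 6: D-L = 18 → S
  i= 7: K-C =  8 → I
  i= 8: N-S = 21 → V
  i= 9: A-I = 18 → S
  shifts repeat with period 3: SIV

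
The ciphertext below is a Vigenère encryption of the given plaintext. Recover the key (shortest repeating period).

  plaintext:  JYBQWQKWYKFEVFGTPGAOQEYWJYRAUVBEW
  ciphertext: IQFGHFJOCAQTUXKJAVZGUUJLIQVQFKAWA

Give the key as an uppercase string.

  i= 0: I-J = 25 → Z
  i= 1: Q-Y = 18 → S
  i= 2: F-B =  4 → E
  i= 3: G-Q = 16 → Q
  i= 4: H-W = 11 → L
  i= 5: F-Q = 15 → P
  i= 6: J-K = 25 → Z
  i= 7: O-W = 18 → S
  i= 8: C-Y =  4 → E
  i= 9: A-K = 16 → Q
  i=10: Q-F = 11 → L
  i=11: T-E = 15 → P
  i=12: U-V = 25 → Z
  i=13: X-F = 18 → S
  i=14: K-G =  4 → E
  i=15: J-T = 16 → Q
  i=16: A-P = 11 → L
  i=17: V-G = 15 → P
  i=18: Z-A = 25 → Z
  i=19: G-O = 18 → S
  i=20: U-Q =  4 → E
  i=21: U-E = 16 → Q
  i=22: J-Y = 11 → L
  i=23: L-W = 15 → P
  i=24: I-J = 25 → Z
  i=25: Q-Y = 18 → S
  i=26: V-R =  4 → E
  i=27: Q-A = 16 → Q
  i=28: F-U = 11 → L
  i=29: K-V = 15 → P
  i=30: A-B = 25 → Z
  i=31: W-E = 18 → S
  i=32: A-W =  4 → E
  shifts repeat with period 6: ZSEQLP

ZSEQLP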